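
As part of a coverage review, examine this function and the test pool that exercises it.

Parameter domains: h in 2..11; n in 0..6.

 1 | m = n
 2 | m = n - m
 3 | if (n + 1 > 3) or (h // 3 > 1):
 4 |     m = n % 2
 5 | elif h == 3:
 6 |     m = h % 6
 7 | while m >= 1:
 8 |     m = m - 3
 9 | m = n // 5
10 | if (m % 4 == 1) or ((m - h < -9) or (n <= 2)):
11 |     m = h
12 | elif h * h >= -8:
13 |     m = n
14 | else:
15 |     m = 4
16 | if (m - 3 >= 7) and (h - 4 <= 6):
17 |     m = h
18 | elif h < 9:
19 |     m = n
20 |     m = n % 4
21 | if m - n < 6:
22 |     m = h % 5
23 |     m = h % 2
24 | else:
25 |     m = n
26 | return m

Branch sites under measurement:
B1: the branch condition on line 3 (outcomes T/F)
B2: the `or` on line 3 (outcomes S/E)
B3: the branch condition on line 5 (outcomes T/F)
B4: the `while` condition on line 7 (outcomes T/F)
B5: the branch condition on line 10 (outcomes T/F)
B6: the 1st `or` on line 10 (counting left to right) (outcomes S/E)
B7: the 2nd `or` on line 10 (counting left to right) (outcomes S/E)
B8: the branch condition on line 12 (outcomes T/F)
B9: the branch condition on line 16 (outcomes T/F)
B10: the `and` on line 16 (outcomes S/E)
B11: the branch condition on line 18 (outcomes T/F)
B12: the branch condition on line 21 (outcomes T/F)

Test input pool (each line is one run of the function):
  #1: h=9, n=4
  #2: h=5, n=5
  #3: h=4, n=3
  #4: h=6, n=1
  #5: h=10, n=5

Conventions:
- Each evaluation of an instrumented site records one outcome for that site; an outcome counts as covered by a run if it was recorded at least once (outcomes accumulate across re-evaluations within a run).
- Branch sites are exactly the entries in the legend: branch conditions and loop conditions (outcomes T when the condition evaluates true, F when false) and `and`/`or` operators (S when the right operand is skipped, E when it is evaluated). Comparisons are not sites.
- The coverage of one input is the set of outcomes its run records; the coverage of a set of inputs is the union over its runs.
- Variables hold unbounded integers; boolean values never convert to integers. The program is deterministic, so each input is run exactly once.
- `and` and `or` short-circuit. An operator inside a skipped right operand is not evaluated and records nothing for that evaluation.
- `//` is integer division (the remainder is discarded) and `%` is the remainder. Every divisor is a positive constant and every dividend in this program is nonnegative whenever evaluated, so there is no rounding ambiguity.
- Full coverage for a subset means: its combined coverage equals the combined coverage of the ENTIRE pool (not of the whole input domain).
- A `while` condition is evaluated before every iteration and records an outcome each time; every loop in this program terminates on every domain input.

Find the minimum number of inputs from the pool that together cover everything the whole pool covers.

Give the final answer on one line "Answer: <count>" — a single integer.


input #1 (h=9, n=4): covers B1=T, B2=S, B4=F, B5=F, B6=E, B7=E, B8=T, B9=F, B10=S, B11=F, B12=T
input #2 (h=5, n=5): covers B1=T, B2=S, B4=T, B4=F, B5=T, B6=S, B9=F, B10=S, B11=T, B12=T
input #3 (h=4, n=3): covers B1=T, B2=S, B4=T, B4=F, B5=F, B6=E, B7=E, B8=T, B9=F, B10=S, B11=T, B12=T
input #4 (h=6, n=1): covers B1=T, B2=E, B4=T, B4=F, B5=T, B6=E, B7=E, B9=F, B10=S, B11=T, B12=T
input #5 (h=10, n=5): covers B1=T, B2=S, B4=T, B4=F, B5=T, B6=S, B9=T, B10=E, B12=T
pool-wide coverage (18 outcomes): B1=T, B2=S, B2=E, B4=T, B4=F, B5=T, B5=F, B6=S, B6=E, B7=E, B8=T, B9=T, B9=F, B10=S, B10=E, B11=T, B11=F, B12=T
size 1 is not enough: best union over all size-1 subsets is 12/18
size 2 is not enough: best union over all size-2 subsets is 16/18
the canonical winner is {1, 4, 5}: size 3, full 18-outcome coverage, earliest index list among size-3 covers
Answer: 3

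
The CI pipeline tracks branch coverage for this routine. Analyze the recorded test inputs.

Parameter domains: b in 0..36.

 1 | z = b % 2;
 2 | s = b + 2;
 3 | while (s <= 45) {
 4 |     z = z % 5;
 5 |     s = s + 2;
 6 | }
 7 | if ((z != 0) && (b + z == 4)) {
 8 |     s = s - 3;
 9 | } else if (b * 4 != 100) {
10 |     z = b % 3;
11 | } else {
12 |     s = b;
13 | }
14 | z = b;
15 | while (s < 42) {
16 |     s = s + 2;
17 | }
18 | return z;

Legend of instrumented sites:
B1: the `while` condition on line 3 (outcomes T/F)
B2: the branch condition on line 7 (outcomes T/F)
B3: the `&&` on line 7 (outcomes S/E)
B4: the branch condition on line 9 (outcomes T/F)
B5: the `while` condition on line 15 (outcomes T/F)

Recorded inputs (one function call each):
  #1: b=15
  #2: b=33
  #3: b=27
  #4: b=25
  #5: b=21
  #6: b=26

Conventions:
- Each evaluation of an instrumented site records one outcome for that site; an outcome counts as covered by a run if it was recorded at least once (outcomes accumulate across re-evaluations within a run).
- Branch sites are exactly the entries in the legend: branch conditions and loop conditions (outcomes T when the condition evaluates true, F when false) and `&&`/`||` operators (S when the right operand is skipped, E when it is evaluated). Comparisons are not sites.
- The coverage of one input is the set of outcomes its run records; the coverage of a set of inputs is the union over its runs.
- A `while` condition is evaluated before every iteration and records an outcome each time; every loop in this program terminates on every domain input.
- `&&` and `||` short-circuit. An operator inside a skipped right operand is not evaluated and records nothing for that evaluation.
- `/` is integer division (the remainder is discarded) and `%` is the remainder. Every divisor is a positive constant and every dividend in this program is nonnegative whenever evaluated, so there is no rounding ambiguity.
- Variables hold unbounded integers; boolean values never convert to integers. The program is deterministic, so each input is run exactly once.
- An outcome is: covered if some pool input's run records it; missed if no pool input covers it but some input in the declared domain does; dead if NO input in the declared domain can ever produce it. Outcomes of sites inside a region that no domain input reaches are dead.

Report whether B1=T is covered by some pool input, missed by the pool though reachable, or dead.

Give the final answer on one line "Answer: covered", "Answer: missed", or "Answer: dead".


B1=T is recorded by pool input(s) 1, 2, 3, 4, 5, 6 -> covered
Answer: covered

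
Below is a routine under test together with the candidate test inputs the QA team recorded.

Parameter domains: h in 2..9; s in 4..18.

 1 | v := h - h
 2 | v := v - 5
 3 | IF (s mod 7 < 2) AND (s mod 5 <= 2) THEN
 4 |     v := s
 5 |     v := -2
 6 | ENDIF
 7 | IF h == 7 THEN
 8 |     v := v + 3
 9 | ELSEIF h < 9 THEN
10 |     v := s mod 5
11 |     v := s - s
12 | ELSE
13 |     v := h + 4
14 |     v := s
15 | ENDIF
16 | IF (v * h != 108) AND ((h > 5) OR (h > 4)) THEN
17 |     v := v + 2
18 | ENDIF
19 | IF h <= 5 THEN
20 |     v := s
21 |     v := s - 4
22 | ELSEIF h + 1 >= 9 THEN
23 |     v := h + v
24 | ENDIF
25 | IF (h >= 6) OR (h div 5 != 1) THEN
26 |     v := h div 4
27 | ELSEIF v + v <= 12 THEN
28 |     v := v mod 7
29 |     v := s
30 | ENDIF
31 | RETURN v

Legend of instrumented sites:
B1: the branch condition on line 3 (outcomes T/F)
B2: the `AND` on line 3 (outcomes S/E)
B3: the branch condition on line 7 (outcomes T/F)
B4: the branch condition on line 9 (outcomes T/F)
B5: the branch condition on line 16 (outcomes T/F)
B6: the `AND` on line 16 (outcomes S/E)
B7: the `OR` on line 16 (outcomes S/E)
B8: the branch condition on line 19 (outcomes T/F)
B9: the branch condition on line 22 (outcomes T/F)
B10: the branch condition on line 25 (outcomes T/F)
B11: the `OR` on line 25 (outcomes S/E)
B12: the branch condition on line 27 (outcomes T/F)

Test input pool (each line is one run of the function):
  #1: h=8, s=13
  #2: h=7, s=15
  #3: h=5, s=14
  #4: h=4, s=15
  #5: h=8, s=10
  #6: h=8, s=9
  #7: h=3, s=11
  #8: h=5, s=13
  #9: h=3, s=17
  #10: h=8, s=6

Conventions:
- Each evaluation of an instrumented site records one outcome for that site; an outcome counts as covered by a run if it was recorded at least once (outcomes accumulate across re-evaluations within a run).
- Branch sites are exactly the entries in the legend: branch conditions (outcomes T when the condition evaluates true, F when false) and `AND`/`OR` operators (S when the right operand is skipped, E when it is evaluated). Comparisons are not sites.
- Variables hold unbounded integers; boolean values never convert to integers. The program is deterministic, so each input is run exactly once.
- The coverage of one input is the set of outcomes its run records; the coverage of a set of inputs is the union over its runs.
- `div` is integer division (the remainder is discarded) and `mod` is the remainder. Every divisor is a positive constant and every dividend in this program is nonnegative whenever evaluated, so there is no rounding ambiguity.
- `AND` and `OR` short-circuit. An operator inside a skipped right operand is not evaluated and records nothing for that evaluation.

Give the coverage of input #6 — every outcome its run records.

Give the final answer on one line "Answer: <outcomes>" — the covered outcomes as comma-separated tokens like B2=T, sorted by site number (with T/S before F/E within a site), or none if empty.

Event log for input #6 (h=8, s=9):
  B2->S, B1->F, B3->F, B4->T, B6->E, B7->S, B5->T, B8->F, B9->T, B11->S
  B10->T
collecting distinct outcomes: B1=F, B2=S, B3=F, B4=T, B5=T, B6=E, B7=S, B8=F, B9=T, B10=T, B11=S

Answer: B1=F, B2=S, B3=F, B4=T, B5=T, B6=E, B7=S, B8=F, B9=T, B10=T, B11=S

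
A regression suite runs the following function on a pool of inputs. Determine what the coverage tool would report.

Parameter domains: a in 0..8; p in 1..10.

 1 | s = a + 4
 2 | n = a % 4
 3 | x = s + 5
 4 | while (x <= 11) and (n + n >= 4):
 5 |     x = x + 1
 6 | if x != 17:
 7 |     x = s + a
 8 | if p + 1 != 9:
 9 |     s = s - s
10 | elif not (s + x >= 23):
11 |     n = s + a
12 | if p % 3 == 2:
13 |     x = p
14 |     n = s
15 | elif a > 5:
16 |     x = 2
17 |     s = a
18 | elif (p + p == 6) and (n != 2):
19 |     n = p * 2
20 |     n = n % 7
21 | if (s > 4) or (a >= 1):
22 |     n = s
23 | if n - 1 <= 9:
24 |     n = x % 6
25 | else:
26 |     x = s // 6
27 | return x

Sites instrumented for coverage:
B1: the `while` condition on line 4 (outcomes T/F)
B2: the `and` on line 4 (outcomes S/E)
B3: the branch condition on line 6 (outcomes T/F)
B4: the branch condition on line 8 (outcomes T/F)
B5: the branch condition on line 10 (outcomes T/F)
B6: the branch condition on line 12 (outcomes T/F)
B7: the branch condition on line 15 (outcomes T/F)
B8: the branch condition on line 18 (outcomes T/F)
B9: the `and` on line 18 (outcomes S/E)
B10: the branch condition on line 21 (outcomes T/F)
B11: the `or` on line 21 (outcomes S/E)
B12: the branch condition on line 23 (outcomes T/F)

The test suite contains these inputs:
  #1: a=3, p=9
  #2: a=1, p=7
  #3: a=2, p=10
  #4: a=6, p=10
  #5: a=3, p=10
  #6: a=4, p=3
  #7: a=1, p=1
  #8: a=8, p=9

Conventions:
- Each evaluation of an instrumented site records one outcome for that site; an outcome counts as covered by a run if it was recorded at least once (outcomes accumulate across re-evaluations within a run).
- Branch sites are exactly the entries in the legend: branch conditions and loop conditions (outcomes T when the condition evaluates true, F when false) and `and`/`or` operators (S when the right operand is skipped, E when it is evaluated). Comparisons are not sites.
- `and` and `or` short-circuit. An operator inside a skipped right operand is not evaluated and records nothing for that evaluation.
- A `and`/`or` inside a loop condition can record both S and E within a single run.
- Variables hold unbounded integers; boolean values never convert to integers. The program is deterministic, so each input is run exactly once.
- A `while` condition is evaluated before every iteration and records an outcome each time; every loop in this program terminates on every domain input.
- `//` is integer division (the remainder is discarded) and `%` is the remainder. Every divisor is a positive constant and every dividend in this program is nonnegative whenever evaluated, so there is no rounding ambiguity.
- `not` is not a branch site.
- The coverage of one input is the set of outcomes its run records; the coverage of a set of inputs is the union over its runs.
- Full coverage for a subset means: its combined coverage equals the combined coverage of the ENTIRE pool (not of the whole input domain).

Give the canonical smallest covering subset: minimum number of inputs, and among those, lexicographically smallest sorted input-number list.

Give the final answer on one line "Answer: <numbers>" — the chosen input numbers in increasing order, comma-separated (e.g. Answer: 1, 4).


test 1 (a=3, p=9) fires B2->S, B1->F, B3->T, B4->T, B6->F, B7->F, B9->S, B8->F, B11->E, B10->T, B12->T; hits B1=F, B2=S, B3=T, B4=T, B6=F, B7=F, B8=F, B9=S, B10=T, B11=E, B12=T
test 2 (a=1, p=7) fires B2->E, B1->F, B3->T, B4->T, B6->F, B7->F, B9->S, B8->F, B11->E, B10->T, B12->T; hits B1=F, B2=E, B3=T, B4=T, B6=F, B7=F, B8=F, B9=S, B10=T, B11=E, B12=T
test 3 (a=2, p=10) fires B2->E, B1->T, B2->S, B1->F, B3->T, B4->T, B6->F, B7->F, B9->S, B8->F, B11->E, B10->T, B12->T; hits B1=T, B1=F, B2=S, B2=E, B3=T, B4=T, B6=F, B7=F, B8=F, B9=S, B10=T, B11=E, B12=T
test 4 (a=6, p=10) fires B2->S, B1->F, B3->T, B4->T, B6->F, B7->T, B11->S, B10->T, B12->T; hits B1=F, B2=S, B3=T, B4=T, B6=F, B7=T, B10=T, B11=S, B12=T
test 5 (a=3, p=10) fires B2->S, B1->F, B3->T, B4->T, B6->F, B7->F, B9->S, B8->F, B11->E, B10->T, B12->T; hits B1=F, B2=S, B3=T, B4=T, B6=F, B7=F, B8=F, B9=S, B10=T, B11=E, B12=T
test 6 (a=4, p=3) fires B2->S, B1->F, B3->T, B4->T, B6->F, B7->F, B9->E, B8->T, B11->E, B10->T, B12->T; hits B1=F, B2=S, B3=T, B4=T, B6=F, B7=F, B8=T, B9=E, B10=T, B11=E, B12=T
test 7 (a=1, p=1) fires B2->E, B1->F, B3->T, B4->T, B6->F, B7->F, B9->S, B8->F, B11->E, B10->T, B12->T; hits B1=F, B2=E, B3=T, B4=T, B6=F, B7=F, B8=F, B9=S, B10=T, B11=E, B12=T
test 8 (a=8, p=9) fires B2->S, B1->F, B3->F, B4->T, B6->F, B7->T, B11->S, B10->T, B12->T; hits B1=F, B2=S, B3=F, B4=T, B6=F, B7=T, B10=T, B11=S, B12=T
pool-wide coverage (18 outcomes): B1=T, B1=F, B2=S, B2=E, B3=T, B3=F, B4=T, B6=F, B7=T, B7=F, B8=T, B8=F, B9=S, B9=E, B10=T, B11=S, B11=E, B12=T
checked all size-1 subsets: none covers 18 outcomes (max 13/18)
checked all size-2 subsets: none covers 18 outcomes (max 16/18)
the canonical winner is {3, 6, 8}: size 3, full 18-outcome coverage, earliest index list among size-3 covers
Answer: 3, 6, 8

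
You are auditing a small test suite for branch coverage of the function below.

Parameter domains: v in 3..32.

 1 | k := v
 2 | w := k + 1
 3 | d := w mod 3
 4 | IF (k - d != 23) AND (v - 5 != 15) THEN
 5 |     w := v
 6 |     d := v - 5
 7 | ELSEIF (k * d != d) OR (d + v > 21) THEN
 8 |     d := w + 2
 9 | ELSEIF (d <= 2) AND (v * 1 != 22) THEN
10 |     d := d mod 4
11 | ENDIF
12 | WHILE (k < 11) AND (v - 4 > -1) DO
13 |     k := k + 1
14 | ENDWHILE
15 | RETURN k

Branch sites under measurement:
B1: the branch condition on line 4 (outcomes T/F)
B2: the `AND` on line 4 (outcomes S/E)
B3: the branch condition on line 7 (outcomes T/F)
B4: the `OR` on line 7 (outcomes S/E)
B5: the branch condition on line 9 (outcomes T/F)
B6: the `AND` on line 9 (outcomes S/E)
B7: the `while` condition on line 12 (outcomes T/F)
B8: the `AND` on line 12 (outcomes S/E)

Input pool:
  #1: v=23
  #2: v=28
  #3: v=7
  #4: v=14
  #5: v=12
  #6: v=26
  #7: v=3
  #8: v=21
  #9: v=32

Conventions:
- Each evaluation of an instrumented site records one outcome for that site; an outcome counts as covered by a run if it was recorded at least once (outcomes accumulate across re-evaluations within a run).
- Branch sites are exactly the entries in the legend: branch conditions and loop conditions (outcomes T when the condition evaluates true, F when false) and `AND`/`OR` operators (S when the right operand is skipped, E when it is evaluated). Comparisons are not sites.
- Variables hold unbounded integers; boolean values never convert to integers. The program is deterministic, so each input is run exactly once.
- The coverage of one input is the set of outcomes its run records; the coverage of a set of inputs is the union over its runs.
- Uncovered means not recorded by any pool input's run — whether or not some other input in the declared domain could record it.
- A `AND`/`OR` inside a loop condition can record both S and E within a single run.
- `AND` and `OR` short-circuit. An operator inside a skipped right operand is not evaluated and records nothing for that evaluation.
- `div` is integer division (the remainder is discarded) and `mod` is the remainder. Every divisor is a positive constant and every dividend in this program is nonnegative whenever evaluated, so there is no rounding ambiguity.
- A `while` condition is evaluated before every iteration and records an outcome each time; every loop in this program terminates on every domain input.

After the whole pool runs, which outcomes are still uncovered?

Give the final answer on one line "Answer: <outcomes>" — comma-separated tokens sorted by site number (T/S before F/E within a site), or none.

input #1, v=23: events B2->S, B1->F, B4->E, B3->T, B8->S, B7->F; outcomes B1=F, B2=S, B3=T, B4=E, B7=F, B8=S
input #2, v=28: events B2->E, B1->T, B8->S, B7->F; outcomes B1=T, B2=E, B7=F, B8=S
input #3, v=7: events B2->E, B1->T, B8->E, B7->T, B8->E, B7->T, B8->E, B7->T, B8->E, B7->T, B8->S, B7->F; outcomes B1=T, B2=E, B7=T, B7=F, B8=S, B8=E
input #4, v=14: events B2->E, B1->T, B8->S, B7->F; outcomes B1=T, B2=E, B7=F, B8=S
input #5, v=12: events B2->E, B1->T, B8->S, B7->F; outcomes B1=T, B2=E, B7=F, B8=S
input #6, v=26: events B2->E, B1->T, B8->S, B7->F; outcomes B1=T, B2=E, B7=F, B8=S
input #7, v=3: events B2->E, B1->T, B8->E, B7->F; outcomes B1=T, B2=E, B7=F, B8=E
input #8, v=21: events B2->E, B1->T, B8->S, B7->F; outcomes B1=T, B2=E, B7=F, B8=S
input #9, v=32: events B2->E, B1->T, B8->S, B7->F; outcomes B1=T, B2=E, B7=F, B8=S
union over the pool: B1=T, B1=F, B2=S, B2=E, B3=T, B4=E, B7=T, B7=F, B8=S, B8=E
uncovered (6 of 16): B3=F, B4=S, B5=T, B5=F, B6=S, B6=E

Answer: B3=F, B4=S, B5=T, B5=F, B6=S, B6=E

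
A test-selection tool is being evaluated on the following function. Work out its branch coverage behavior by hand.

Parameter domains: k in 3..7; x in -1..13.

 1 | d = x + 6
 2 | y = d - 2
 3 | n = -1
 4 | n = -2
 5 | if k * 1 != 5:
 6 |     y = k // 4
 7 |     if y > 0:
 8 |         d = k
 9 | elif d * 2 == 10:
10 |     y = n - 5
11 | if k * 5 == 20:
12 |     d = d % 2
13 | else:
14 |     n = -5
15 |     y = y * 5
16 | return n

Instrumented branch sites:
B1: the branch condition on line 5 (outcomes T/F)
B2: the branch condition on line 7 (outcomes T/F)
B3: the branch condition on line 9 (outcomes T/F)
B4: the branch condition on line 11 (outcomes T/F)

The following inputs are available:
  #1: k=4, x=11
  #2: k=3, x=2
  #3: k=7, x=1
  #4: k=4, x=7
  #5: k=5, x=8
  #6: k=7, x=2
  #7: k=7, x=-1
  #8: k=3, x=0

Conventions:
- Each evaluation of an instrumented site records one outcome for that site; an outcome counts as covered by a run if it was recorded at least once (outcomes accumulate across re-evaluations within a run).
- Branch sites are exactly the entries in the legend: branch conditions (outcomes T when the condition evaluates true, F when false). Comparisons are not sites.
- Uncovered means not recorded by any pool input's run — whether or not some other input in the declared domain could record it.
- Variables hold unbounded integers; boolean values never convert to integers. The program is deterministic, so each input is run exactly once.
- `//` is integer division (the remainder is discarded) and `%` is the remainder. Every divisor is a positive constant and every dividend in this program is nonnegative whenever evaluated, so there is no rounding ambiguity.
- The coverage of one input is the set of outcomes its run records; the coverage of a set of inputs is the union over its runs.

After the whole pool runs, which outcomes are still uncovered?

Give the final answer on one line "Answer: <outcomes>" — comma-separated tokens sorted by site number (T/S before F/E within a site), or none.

input #1, k=4, x=11: outcomes B1=T, B2=T, B4=T
input #2, k=3, x=2: outcomes B1=T, B2=F, B4=F
input #3, k=7, x=1: outcomes B1=T, B2=T, B4=F
input #4, k=4, x=7: outcomes B1=T, B2=T, B4=T
input #5, k=5, x=8: outcomes B1=F, B3=F, B4=F
input #6, k=7, x=2: outcomes B1=T, B2=T, B4=F
input #7, k=7, x=-1: outcomes B1=T, B2=T, B4=F
input #8, k=3, x=0: outcomes B1=T, B2=F, B4=F
union over the pool: B1=T, B1=F, B2=T, B2=F, B3=F, B4=T, B4=F
uncovered (1 of 8): B3=T

Answer: B3=T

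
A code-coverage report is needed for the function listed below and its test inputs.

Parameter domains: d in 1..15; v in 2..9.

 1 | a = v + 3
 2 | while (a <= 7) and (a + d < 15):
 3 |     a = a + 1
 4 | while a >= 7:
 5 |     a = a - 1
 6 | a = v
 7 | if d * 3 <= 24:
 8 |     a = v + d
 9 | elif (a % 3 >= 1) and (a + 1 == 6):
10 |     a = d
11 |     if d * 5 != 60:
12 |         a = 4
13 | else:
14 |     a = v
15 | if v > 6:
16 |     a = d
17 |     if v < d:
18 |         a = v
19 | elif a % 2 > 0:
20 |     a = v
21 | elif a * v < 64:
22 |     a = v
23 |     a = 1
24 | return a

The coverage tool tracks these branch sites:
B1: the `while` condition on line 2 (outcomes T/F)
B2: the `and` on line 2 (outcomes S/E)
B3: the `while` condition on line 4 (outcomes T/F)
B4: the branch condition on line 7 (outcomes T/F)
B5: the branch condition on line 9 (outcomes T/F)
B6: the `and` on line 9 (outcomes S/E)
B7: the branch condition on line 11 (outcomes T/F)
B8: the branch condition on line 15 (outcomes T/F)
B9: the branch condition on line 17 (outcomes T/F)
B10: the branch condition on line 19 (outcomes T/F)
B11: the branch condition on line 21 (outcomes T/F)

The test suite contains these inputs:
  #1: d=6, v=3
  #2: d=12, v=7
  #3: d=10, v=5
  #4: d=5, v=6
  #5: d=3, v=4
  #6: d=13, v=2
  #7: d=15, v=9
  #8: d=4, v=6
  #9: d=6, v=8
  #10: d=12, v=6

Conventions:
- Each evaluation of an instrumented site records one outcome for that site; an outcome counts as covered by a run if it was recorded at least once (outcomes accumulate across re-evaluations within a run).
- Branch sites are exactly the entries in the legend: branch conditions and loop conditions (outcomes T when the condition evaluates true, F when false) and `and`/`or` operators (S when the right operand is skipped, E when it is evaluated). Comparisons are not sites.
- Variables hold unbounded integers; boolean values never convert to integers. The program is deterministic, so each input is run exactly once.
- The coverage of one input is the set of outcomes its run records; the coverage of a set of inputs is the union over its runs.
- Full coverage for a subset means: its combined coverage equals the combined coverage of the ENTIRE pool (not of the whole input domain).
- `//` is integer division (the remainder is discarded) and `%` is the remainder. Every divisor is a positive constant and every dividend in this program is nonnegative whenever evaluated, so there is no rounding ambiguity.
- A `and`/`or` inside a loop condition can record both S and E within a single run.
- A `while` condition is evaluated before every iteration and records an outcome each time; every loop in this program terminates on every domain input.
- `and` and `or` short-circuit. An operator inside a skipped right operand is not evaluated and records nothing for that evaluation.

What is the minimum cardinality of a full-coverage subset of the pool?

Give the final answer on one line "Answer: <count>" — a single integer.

run #1 (d=6, v=3) runs B2->E, B1->T, B2->E, B1->T, B2->S, B1->F, B3->T, B3->T, B3->F, B4->T, B8->F, B10->T; records B1=T, B1=F, B2=S, B2=E, B3=T, B3=F, B4=T, B8=F, B10=T
run #2 (d=12, v=7) runs B2->S, B1->F, B3->T, B3->T, B3->T, B3->T, B3->F, B4->F, B6->E, B5->F, B8->T, B9->T; records B1=F, B2=S, B3=T, B3=F, B4=F, B5=F, B6=E, B8=T, B9=T
run #3 (d=10, v=5) runs B2->S, B1->F, B3->T, B3->T, B3->F, B4->F, B6->E, B5->T, B7->T, B8->F, B10->F, B11->T; records B1=F, B2=S, B3=T, B3=F, B4=F, B5=T, B6=E, B7=T, B8=F, B10=F, B11=T
run #4 (d=5, v=6) runs B2->S, B1->F, B3->T, B3->T, B3->T, B3->F, B4->T, B8->F, B10->T; records B1=F, B2=S, B3=T, B3=F, B4=T, B8=F, B10=T
run #5 (d=3, v=4) runs B2->E, B1->T, B2->S, B1->F, B3->T, B3->T, B3->F, B4->T, B8->F, B10->T; records B1=T, B1=F, B2=S, B2=E, B3=T, B3=F, B4=T, B8=F, B10=T
run #6 (d=13, v=2) runs B2->E, B1->F, B3->F, B4->F, B6->E, B5->F, B8->F, B10->F, B11->T; records B1=F, B2=E, B3=F, B4=F, B5=F, B6=E, B8=F, B10=F, B11=T
run #7 (d=15, v=9) runs B2->S, B1->F, B3->T, B3->T, B3->T, B3->T, B3->T, B3->T, B3->F, B4->F, B6->S, B5->F, B8->T, B9->T; records B1=F, B2=S, B3=T, B3=F, B4=F, B5=F, B6=S, B8=T, B9=T
run #8 (d=4, v=6) runs B2->S, B1->F, B3->T, B3->T, B3->T, B3->F, B4->T, B8->F, B10->F, B11->T; records B1=F, B2=S, B3=T, B3=F, B4=T, B8=F, B10=F, B11=T
run #9 (d=6, v=8) runs B2->S, B1->F, B3->T, B3->T, B3->T, B3->T, B3->T, B3->F, B4->T, B8->T, B9->F; records B1=F, B2=S, B3=T, B3=F, B4=T, B8=T, B9=F
run #10 (d=12, v=6) runs B2->S, B1->F, B3->T, B3->T, B3->T, B3->F, B4->F, B6->S, B5->F, B8->F, B10->F, B11->T; records B1=F, B2=S, B3=T, B3=F, B4=F, B5=F, B6=S, B8=F, B10=F, B11=T
union over all inputs: B1=T, B1=F, B2=S, B2=E, B3=T, B3=F, B4=T, B4=F, B5=T, B5=F, B6=S, B6=E, B7=T, B8=T, B8=F, B9=T, B9=F, B10=T, B10=F, B11=T (20 outcomes)
no size-1 subset reaches all 20 outcomes (best union: 11/20)
no size-2 subset reaches all 20 outcomes (best union: 15/20)
no size-3 subset reaches all 20 outcomes (best union: 19/20)
the canonical winner is {1, 3, 7, 9}: size 4, full 20-outcome coverage, earliest index list among size-4 covers

Answer: 4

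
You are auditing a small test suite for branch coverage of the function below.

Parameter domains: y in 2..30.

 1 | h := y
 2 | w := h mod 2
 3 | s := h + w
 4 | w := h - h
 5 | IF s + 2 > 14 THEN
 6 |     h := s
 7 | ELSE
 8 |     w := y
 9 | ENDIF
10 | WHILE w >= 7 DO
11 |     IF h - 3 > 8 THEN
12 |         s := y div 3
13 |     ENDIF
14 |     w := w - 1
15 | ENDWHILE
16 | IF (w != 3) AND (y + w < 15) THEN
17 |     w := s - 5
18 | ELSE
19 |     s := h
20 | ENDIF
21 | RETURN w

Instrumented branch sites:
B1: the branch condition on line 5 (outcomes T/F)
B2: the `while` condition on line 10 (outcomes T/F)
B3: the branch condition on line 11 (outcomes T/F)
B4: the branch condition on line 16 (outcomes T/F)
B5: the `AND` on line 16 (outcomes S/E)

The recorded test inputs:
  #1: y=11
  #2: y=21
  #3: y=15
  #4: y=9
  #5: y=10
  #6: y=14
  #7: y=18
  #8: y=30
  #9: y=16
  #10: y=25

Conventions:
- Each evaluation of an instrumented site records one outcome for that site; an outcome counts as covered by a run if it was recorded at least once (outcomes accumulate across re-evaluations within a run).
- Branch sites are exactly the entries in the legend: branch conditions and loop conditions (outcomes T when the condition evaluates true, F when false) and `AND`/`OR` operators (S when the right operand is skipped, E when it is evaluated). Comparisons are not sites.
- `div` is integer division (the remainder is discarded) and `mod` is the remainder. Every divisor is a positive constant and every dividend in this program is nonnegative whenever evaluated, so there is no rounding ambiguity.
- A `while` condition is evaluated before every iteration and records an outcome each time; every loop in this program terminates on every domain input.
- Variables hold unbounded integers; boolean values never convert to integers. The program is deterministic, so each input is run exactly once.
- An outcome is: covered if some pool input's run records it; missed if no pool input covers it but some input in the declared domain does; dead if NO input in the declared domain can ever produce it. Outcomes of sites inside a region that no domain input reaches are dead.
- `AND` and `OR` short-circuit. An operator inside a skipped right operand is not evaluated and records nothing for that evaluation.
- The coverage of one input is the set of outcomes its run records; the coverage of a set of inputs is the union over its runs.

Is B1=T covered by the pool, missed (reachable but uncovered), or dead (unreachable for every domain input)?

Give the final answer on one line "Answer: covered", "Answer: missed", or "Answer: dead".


B1=T is recorded by pool input(s) 2, 3, 6, 7, 8, 9, 10 -> covered
Answer: covered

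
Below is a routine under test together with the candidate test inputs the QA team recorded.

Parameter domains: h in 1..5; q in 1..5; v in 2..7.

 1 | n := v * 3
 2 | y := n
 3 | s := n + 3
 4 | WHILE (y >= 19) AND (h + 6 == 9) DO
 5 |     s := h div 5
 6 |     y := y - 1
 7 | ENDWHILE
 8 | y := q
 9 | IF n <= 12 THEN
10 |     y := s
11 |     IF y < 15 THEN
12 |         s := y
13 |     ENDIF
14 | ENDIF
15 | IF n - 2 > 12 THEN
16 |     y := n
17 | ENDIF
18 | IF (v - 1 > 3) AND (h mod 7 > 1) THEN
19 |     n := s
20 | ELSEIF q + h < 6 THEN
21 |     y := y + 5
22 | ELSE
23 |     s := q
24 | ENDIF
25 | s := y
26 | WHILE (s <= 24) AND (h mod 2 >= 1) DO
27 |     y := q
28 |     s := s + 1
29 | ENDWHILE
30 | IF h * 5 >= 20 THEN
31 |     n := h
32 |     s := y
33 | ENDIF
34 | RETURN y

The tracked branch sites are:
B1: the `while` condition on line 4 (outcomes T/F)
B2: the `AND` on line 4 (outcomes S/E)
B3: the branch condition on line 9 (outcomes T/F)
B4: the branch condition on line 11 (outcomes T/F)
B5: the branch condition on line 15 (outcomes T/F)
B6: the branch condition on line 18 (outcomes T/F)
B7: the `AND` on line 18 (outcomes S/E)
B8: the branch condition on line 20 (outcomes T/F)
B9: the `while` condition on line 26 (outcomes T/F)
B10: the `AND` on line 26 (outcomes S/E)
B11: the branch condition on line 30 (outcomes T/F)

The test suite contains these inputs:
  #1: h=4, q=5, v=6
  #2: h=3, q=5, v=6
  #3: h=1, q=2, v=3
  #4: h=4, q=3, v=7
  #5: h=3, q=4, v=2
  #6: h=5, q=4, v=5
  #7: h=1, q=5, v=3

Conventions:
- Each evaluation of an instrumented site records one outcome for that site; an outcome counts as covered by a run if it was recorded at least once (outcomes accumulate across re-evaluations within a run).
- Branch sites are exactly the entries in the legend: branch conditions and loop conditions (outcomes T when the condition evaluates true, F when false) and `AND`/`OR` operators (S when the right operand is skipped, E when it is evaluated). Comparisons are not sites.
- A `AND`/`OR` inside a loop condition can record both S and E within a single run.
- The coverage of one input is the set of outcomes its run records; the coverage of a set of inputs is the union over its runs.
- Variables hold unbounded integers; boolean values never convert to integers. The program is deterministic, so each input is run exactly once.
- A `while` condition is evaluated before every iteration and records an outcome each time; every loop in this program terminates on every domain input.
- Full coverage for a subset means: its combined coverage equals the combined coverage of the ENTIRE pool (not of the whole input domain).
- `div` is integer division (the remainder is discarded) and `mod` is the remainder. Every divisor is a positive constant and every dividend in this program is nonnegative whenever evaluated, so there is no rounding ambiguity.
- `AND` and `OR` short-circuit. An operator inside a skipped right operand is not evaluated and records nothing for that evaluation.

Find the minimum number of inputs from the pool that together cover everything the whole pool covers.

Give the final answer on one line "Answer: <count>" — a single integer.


input #1, h=4, q=5, v=6: events B2->S, B1->F, B3->F, B5->T, B7->E, B6->T, B10->E, B9->F, B11->T; outcomes B1=F, B2=S, B3=F, B5=T, B6=T, B7=E, B9=F, B10=E, B11=T
input #2, h=3, q=5, v=6: events B2->S, B1->F, B3->F, B5->T, B7->E, B6->T, B10->E, B9->T, B10->E, B9->T, B10->E, B9->T, B10->E, B9->T, ...; outcomes B1=F, B2=S, B3=F, B5=T, B6=T, B7=E, B9=T, B9=F, B10=S, B10=E, B11=F
input #3, h=1, q=2, v=3: events B2->S, B1->F, B3->T, B4->T, B5->F, B7->S, B6->F, B8->T, B10->E, B9->T, B10->E, B9->T, B10->E, B9->T, ...; outcomes B1=F, B2=S, B3=T, B4=T, B5=F, B6=F, B7=S, B8=T, B9=T, B9=F, B10=S, B10=E, B11=F
input #4, h=4, q=3, v=7: events B2->E, B1->F, B3->F, B5->T, B7->E, B6->T, B10->E, B9->F, B11->T; outcomes B1=F, B2=E, B3=F, B5=T, B6=T, B7=E, B9=F, B10=E, B11=T
input #5, h=3, q=4, v=2: events B2->S, B1->F, B3->T, B4->T, B5->F, B7->S, B6->F, B8->F, B10->E, B9->T, B10->E, B9->T, B10->E, B9->T, ...; outcomes B1=F, B2=S, B3=T, B4=T, B5=F, B6=F, B7=S, B8=F, B9=T, B9=F, B10=S, B10=E, B11=F
input #6, h=5, q=4, v=5: events B2->S, B1->F, B3->F, B5->T, B7->E, B6->T, B10->E, B9->T, B10->E, B9->T, B10->E, B9->T, B10->E, B9->T, ...; outcomes B1=F, B2=S, B3=F, B5=T, B6=T, B7=E, B9=T, B9=F, B10=S, B10=E, B11=T
input #7, h=1, q=5, v=3: events B2->S, B1->F, B3->T, B4->T, B5->F, B7->S, B6->F, B8->F, B10->E, B9->T, B10->E, B9->T, B10->E, B9->T, ...; outcomes B1=F, B2=S, B3=T, B4=T, B5=F, B6=F, B7=S, B8=F, B9=T, B9=F, B10=S, B10=E, B11=F
together the pool reaches 20 outcomes: B1=F, B2=S, B2=E, B3=T, B3=F, B4=T, B5=T, B5=F, B6=T, B6=F, B7=S, B7=E, B8=T, B8=F, B9=T, B9=F, B10=S, B10=E, B11=T, B11=F
size 1 is not enough: best union over all size-1 subsets is 13/20
size 2 is not enough: best union over all size-2 subsets is 19/20
at size 3, {3, 4, 5} reaches all 20 outcomes; every lexicographically earlier size-3 subset fails
Answer: 3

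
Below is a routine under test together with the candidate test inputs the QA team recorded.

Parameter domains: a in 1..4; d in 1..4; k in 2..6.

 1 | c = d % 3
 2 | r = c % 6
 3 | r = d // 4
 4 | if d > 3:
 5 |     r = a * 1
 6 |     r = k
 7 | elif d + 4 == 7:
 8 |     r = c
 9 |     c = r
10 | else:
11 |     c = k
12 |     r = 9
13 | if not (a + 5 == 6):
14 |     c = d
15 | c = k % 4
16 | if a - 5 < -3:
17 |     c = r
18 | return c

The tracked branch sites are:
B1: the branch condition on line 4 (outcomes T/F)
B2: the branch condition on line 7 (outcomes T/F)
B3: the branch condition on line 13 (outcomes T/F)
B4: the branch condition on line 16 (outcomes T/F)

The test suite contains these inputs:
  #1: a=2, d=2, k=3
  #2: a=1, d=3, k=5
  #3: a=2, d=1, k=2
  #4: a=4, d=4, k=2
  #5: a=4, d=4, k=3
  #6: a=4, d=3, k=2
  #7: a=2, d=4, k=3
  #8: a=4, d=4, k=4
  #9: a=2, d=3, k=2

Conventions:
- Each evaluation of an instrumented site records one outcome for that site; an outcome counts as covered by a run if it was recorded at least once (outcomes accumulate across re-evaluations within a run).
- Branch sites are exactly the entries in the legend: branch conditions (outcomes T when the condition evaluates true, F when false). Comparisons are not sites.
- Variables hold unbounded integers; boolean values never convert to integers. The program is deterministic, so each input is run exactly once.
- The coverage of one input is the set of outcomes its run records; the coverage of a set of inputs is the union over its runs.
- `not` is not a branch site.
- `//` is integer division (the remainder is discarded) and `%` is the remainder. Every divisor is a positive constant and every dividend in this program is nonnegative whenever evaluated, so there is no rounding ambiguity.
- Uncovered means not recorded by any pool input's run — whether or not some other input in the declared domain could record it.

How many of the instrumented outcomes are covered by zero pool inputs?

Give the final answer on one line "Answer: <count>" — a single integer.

input #1, a=2, d=2, k=3: outcomes B1=F, B2=F, B3=T, B4=F
input #2, a=1, d=3, k=5: outcomes B1=F, B2=T, B3=F, B4=T
input #3, a=2, d=1, k=2: outcomes B1=F, B2=F, B3=T, B4=F
input #4, a=4, d=4, k=2: outcomes B1=T, B3=T, B4=F
input #5, a=4, d=4, k=3: outcomes B1=T, B3=T, B4=F
input #6, a=4, d=3, k=2: outcomes B1=F, B2=T, B3=T, B4=F
input #7, a=2, d=4, k=3: outcomes B1=T, B3=T, B4=F
input #8, a=4, d=4, k=4: outcomes B1=T, B3=T, B4=F
input #9, a=2, d=3, k=2: outcomes B1=F, B2=T, B3=T, B4=F
union over the pool: B1=T, B1=F, B2=T, B2=F, B3=T, B3=F, B4=T, B4=F
uncovered (0 of 8): none

Answer: 0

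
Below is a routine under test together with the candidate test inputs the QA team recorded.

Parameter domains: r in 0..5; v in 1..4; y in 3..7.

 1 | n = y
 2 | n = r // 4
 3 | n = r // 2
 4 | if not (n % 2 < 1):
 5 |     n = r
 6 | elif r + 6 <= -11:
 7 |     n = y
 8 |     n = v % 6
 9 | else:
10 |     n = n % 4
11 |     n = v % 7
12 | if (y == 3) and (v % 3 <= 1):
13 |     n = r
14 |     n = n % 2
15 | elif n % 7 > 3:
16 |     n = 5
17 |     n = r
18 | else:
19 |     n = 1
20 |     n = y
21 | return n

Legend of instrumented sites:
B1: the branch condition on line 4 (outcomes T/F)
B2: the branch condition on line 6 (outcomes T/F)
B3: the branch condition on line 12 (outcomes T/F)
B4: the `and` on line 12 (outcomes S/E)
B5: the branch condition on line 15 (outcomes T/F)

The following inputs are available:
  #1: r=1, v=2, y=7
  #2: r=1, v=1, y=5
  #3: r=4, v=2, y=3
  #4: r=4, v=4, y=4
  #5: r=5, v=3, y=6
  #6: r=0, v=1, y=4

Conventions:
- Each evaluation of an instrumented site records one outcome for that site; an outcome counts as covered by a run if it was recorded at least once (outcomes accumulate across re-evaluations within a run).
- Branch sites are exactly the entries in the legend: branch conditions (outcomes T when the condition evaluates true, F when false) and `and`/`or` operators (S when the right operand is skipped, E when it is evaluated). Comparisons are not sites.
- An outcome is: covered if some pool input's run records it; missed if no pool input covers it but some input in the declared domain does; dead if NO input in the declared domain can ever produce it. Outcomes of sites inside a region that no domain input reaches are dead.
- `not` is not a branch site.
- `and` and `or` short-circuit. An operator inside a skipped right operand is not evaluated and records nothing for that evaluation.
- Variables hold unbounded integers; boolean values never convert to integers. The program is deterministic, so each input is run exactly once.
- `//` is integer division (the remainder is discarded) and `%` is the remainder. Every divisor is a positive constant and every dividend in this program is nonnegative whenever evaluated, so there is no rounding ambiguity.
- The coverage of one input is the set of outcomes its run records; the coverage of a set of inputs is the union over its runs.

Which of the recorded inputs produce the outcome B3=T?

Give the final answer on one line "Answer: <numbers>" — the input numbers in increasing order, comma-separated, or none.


input #1 (r=1, v=2, y=7): never hits B3=T
input #2 (r=1, v=1, y=5): never hits B3=T
input #3 (r=4, v=2, y=3): never hits B3=T
input #4 (r=4, v=4, y=4): never hits B3=T
input #5 (r=5, v=3, y=6): never hits B3=T
input #6 (r=0, v=1, y=4): never hits B3=T
Answer: none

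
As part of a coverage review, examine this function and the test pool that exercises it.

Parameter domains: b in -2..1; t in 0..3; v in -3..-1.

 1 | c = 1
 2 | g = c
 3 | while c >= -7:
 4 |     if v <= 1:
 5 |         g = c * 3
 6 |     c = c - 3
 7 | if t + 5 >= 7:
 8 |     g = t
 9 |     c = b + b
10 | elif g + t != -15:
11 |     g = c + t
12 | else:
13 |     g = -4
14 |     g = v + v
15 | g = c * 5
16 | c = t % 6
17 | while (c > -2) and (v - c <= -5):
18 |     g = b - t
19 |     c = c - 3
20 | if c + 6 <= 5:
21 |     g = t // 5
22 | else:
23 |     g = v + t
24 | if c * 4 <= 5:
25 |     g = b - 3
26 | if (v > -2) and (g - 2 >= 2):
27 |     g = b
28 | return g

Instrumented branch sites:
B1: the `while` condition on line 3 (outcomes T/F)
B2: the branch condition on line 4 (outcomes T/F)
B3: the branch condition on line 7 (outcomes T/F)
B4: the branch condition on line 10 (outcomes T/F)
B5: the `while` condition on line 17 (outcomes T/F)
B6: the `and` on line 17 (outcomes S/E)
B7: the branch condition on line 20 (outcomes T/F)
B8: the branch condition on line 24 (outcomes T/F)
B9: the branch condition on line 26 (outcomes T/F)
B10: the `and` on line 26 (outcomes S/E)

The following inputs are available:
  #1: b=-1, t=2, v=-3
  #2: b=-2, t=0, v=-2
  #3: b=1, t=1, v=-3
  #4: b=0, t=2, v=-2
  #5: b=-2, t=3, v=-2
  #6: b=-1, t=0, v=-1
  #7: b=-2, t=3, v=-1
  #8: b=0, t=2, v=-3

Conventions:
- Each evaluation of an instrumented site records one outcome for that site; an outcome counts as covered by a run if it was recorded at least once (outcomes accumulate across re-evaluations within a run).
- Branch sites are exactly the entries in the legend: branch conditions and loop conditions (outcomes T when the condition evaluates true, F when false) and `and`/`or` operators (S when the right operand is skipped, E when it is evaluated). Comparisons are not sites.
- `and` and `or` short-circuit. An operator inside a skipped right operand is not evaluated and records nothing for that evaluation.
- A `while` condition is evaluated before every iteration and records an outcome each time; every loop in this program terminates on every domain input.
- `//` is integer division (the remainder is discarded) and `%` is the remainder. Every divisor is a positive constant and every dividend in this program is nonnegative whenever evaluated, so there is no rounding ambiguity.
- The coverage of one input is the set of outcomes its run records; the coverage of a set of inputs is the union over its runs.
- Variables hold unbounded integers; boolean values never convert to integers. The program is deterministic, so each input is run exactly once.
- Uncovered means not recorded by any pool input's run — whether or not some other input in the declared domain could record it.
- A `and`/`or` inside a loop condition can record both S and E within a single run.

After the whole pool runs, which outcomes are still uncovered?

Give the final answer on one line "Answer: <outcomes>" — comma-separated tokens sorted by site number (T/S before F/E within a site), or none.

test 1 (b=-1, t=2, v=-3) fires B1->T, B2->T, B1->T, B2->T, B1->T, B2->T, B1->F, B3->T, B6->E, B5->T, B6->E, B5->F, B7->T, B8->T, ...; hits B1=T, B1=F, B2=T, B3=T, B5=T, B5=F, B6=E, B7=T, B8=T, B9=F, B10=S
test 2 (b=-2, t=0, v=-2) fires B1->T, B2->T, B1->T, B2->T, B1->T, B2->T, B1->F, B3->F, B4->F, B6->E, B5->F, B7->F, B8->T, B10->S, ...; hits B1=T, B1=F, B2=T, B3=F, B4=F, B5=F, B6=E, B7=F, B8=T, B9=F, B10=S
test 3 (b=1, t=1, v=-3) fires B1->T, B2->T, B1->T, B2->T, B1->T, B2->T, B1->F, B3->F, B4->T, B6->E, B5->F, B7->F, B8->T, B10->S, ...; hits B1=T, B1=F, B2=T, B3=F, B4=T, B5=F, B6=E, B7=F, B8=T, B9=F, B10=S
test 4 (b=0, t=2, v=-2) fires B1->T, B2->T, B1->T, B2->T, B1->T, B2->T, B1->F, B3->T, B6->E, B5->F, B7->F, B8->F, B10->S, B9->F; hits B1=T, B1=F, B2=T, B3=T, B5=F, B6=E, B7=F, B8=F, B9=F, B10=S
test 5 (b=-2, t=3, v=-2) fires B1->T, B2->T, B1->T, B2->T, B1->T, B2->T, B1->F, B3->T, B6->E, B5->T, B6->E, B5->F, B7->F, B8->T, ...; hits B1=T, B1=F, B2=T, B3=T, B5=T, B5=F, B6=E, B7=F, B8=T, B9=F, B10=S
test 6 (b=-1, t=0, v=-1) fires B1->T, B2->T, B1->T, B2->T, B1->T, B2->T, B1->F, B3->F, B4->F, B6->E, B5->F, B7->F, B8->T, B10->E, ...; hits B1=T, B1=F, B2=T, B3=F, B4=F, B5=F, B6=E, B7=F, B8=T, B9=F, B10=E
test 7 (b=-2, t=3, v=-1) fires B1->T, B2->T, B1->T, B2->T, B1->T, B2->T, B1->F, B3->T, B6->E, B5->F, B7->F, B8->F, B10->E, B9->F; hits B1=T, B1=F, B2=T, B3=T, B5=F, B6=E, B7=F, B8=F, B9=F, B10=E
test 8 (b=0, t=2, v=-3) fires B1->T, B2->T, B1->T, B2->T, B1->T, B2->T, B1->F, B3->T, B6->E, B5->T, B6->E, B5->F, B7->T, B8->T, ...; hits B1=T, B1=F, B2=T, B3=T, B5=T, B5=F, B6=E, B7=T, B8=T, B9=F, B10=S
union over the pool: B1=T, B1=F, B2=T, B3=T, B3=F, B4=T, B4=F, B5=T, B5=F, B6=E, B7=T, B7=F, B8=T, B8=F, B9=F, B10=S, B10=E
uncovered (3 of 20): B2=F, B6=S, B9=T

Answer: B2=F, B6=S, B9=T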